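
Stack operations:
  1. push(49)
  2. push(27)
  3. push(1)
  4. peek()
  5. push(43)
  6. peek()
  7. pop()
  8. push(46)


push(49) -> [49]
push(27) -> [49, 27]
push(1) -> [49, 27, 1]
peek()->1
push(43) -> [49, 27, 1, 43]
peek()->43
pop()->43, [49, 27, 1]
push(46) -> [49, 27, 1, 46]

Final stack: [49, 27, 1, 46]


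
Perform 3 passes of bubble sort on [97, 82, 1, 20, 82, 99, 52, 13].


Initial: [97, 82, 1, 20, 82, 99, 52, 13]
Pass 1: [82, 1, 20, 82, 97, 52, 13, 99] (6 swaps)
Pass 2: [1, 20, 82, 82, 52, 13, 97, 99] (4 swaps)
Pass 3: [1, 20, 82, 52, 13, 82, 97, 99] (2 swaps)

After 3 passes: [1, 20, 82, 52, 13, 82, 97, 99]


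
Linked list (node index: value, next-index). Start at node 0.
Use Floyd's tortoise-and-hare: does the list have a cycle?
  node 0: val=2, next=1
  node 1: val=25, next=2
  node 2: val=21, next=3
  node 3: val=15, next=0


Floyd's tortoise (slow, +1) and hare (fast, +2):
  init: slow=0, fast=0
  step 1: slow=1, fast=2
  step 2: slow=2, fast=0
  step 3: slow=3, fast=2
  step 4: slow=0, fast=0
  slow == fast at node 0: cycle detected

Cycle: yes


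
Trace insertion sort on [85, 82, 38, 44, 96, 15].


Initial: [85, 82, 38, 44, 96, 15]
Insert 82: [82, 85, 38, 44, 96, 15]
Insert 38: [38, 82, 85, 44, 96, 15]
Insert 44: [38, 44, 82, 85, 96, 15]
Insert 96: [38, 44, 82, 85, 96, 15]
Insert 15: [15, 38, 44, 82, 85, 96]

Sorted: [15, 38, 44, 82, 85, 96]


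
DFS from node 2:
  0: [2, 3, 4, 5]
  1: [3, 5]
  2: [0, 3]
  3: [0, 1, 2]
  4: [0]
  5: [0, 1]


Visit 2, push [3, 0]
Visit 0, push [5, 4, 3]
Visit 3, push [1]
Visit 1, push [5]
Visit 5, push []
Visit 4, push []

DFS order: [2, 0, 3, 1, 5, 4]


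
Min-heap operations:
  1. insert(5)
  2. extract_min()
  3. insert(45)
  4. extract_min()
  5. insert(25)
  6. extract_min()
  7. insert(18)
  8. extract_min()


insert(5) -> [5]
extract_min()->5, []
insert(45) -> [45]
extract_min()->45, []
insert(25) -> [25]
extract_min()->25, []
insert(18) -> [18]
extract_min()->18, []

Final heap: []


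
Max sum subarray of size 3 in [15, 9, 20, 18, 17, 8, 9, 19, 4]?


[0:3]: 44
[1:4]: 47
[2:5]: 55
[3:6]: 43
[4:7]: 34
[5:8]: 36
[6:9]: 32

Max: 55 at [2:5]


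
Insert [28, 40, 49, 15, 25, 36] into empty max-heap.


Insert 28: [28]
Insert 40: [40, 28]
Insert 49: [49, 28, 40]
Insert 15: [49, 28, 40, 15]
Insert 25: [49, 28, 40, 15, 25]
Insert 36: [49, 28, 40, 15, 25, 36]

Final heap: [49, 28, 40, 15, 25, 36]


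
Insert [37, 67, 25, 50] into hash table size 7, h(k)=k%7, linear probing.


Insert 37: h=2 -> slot 2
Insert 67: h=4 -> slot 4
Insert 25: h=4, 1 probes -> slot 5
Insert 50: h=1 -> slot 1

Table: [None, 50, 37, None, 67, 25, None]


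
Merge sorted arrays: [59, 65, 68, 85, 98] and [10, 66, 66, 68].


Take 10 from B
Take 59 from A
Take 65 from A
Take 66 from B
Take 66 from B
Take 68 from A
Take 68 from B

Merged: [10, 59, 65, 66, 66, 68, 68, 85, 98]


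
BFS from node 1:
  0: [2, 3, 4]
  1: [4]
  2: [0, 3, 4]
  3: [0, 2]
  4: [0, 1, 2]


Visit 1, enqueue [4]
Visit 4, enqueue [0, 2]
Visit 0, enqueue [3]
Visit 2, enqueue []
Visit 3, enqueue []

BFS order: [1, 4, 0, 2, 3]


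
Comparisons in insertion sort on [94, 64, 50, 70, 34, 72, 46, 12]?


Algorithm: insertion sort
Input: [94, 64, 50, 70, 34, 72, 46, 12]
Sorted: [12, 34, 46, 50, 64, 70, 72, 94]

24


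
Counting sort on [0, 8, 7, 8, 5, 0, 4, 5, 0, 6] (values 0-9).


Input: [0, 8, 7, 8, 5, 0, 4, 5, 0, 6]
Counts: [3, 0, 0, 0, 1, 2, 1, 1, 2, 0]

Sorted: [0, 0, 0, 4, 5, 5, 6, 7, 8, 8]


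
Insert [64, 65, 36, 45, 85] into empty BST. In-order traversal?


Insert 64: root
Insert 65: R from 64
Insert 36: L from 64
Insert 45: L from 64 -> R from 36
Insert 85: R from 64 -> R from 65

In-order: [36, 45, 64, 65, 85]


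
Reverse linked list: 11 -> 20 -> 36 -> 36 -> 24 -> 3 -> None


Step 1: curr=11, set curr.next=prev(None) | reversed so far: 11
Step 2: curr=20, set curr.next=prev(11) | reversed so far: 20 -> 11
Step 3: curr=36, set curr.next=prev(20) | reversed so far: 36 -> 20 -> 11
Step 4: curr=36, set curr.next=prev(36) | reversed so far: 36 -> 36 -> 20 -> 11
Step 5: curr=24, set curr.next=prev(36) | reversed so far: 24 -> 36 -> 36 -> 20 -> 11
Step 6: curr=3, set curr.next=prev(24) | reversed so far: 3 -> 24 -> 36 -> 36 -> 20 -> 11

3 -> 24 -> 36 -> 36 -> 20 -> 11 -> None


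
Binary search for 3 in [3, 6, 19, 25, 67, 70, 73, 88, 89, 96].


Step 1: lo=0, hi=9, mid=4, val=67
Step 2: lo=0, hi=3, mid=1, val=6
Step 3: lo=0, hi=0, mid=0, val=3

Found at index 0


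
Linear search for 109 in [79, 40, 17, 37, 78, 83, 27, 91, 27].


i=0: 79!=109
i=1: 40!=109
i=2: 17!=109
i=3: 37!=109
i=4: 78!=109
i=5: 83!=109
i=6: 27!=109
i=7: 91!=109
i=8: 27!=109

Not found, 9 comps


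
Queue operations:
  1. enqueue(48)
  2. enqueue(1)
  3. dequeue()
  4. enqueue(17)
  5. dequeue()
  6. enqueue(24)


enqueue(48) -> [48]
enqueue(1) -> [48, 1]
dequeue()->48, [1]
enqueue(17) -> [1, 17]
dequeue()->1, [17]
enqueue(24) -> [17, 24]

Final queue: [17, 24]


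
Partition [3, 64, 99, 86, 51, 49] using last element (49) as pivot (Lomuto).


Pivot: 49
  3 <= 49: advance i (no swap)
Place pivot at 1: [3, 49, 99, 86, 51, 64]

Partitioned: [3, 49, 99, 86, 51, 64]


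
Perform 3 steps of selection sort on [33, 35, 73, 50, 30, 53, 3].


Initial: [33, 35, 73, 50, 30, 53, 3]
Step 1: min=3 at 6
  Swap: [3, 35, 73, 50, 30, 53, 33]
Step 2: min=30 at 4
  Swap: [3, 30, 73, 50, 35, 53, 33]
Step 3: min=33 at 6
  Swap: [3, 30, 33, 50, 35, 53, 73]

After 3 steps: [3, 30, 33, 50, 35, 53, 73]


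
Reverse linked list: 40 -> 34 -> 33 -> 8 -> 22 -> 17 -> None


Step 1: curr=40, set curr.next=prev(None) | reversed so far: 40
Step 2: curr=34, set curr.next=prev(40) | reversed so far: 34 -> 40
Step 3: curr=33, set curr.next=prev(34) | reversed so far: 33 -> 34 -> 40
Step 4: curr=8, set curr.next=prev(33) | reversed so far: 8 -> 33 -> 34 -> 40
Step 5: curr=22, set curr.next=prev(8) | reversed so far: 22 -> 8 -> 33 -> 34 -> 40
Step 6: curr=17, set curr.next=prev(22) | reversed so far: 17 -> 22 -> 8 -> 33 -> 34 -> 40

17 -> 22 -> 8 -> 33 -> 34 -> 40 -> None


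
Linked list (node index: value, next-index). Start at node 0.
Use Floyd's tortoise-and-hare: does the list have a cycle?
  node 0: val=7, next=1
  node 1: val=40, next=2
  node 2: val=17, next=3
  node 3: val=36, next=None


Floyd's tortoise (slow, +1) and hare (fast, +2):
  init: slow=0, fast=0
  step 1: slow=1, fast=2
  step 2: fast 2->3->None, no cycle

Cycle: no


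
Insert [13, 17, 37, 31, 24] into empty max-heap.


Insert 13: [13]
Insert 17: [17, 13]
Insert 37: [37, 13, 17]
Insert 31: [37, 31, 17, 13]
Insert 24: [37, 31, 17, 13, 24]

Final heap: [37, 31, 17, 13, 24]


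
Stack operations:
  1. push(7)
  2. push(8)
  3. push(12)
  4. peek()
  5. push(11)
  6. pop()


push(7) -> [7]
push(8) -> [7, 8]
push(12) -> [7, 8, 12]
peek()->12
push(11) -> [7, 8, 12, 11]
pop()->11, [7, 8, 12]

Final stack: [7, 8, 12]


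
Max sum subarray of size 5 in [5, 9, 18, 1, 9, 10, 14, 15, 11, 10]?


[0:5]: 42
[1:6]: 47
[2:7]: 52
[3:8]: 49
[4:9]: 59
[5:10]: 60

Max: 60 at [5:10]


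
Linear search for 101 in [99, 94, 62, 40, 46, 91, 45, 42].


i=0: 99!=101
i=1: 94!=101
i=2: 62!=101
i=3: 40!=101
i=4: 46!=101
i=5: 91!=101
i=6: 45!=101
i=7: 42!=101

Not found, 8 comps


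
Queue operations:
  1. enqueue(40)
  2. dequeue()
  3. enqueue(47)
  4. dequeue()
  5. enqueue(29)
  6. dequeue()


enqueue(40) -> [40]
dequeue()->40, []
enqueue(47) -> [47]
dequeue()->47, []
enqueue(29) -> [29]
dequeue()->29, []

Final queue: []


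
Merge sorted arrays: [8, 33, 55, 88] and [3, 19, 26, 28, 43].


Take 3 from B
Take 8 from A
Take 19 from B
Take 26 from B
Take 28 from B
Take 33 from A
Take 43 from B

Merged: [3, 8, 19, 26, 28, 33, 43, 55, 88]


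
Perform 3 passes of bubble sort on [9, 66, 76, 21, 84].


Initial: [9, 66, 76, 21, 84]
Pass 1: [9, 66, 21, 76, 84] (1 swaps)
Pass 2: [9, 21, 66, 76, 84] (1 swaps)
Pass 3: [9, 21, 66, 76, 84] (0 swaps)

After 3 passes: [9, 21, 66, 76, 84]


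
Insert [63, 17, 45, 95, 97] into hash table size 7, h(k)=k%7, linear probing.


Insert 63: h=0 -> slot 0
Insert 17: h=3 -> slot 3
Insert 45: h=3, 1 probes -> slot 4
Insert 95: h=4, 1 probes -> slot 5
Insert 97: h=6 -> slot 6

Table: [63, None, None, 17, 45, 95, 97]


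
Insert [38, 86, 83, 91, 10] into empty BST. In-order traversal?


Insert 38: root
Insert 86: R from 38
Insert 83: R from 38 -> L from 86
Insert 91: R from 38 -> R from 86
Insert 10: L from 38

In-order: [10, 38, 83, 86, 91]


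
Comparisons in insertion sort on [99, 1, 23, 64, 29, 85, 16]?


Algorithm: insertion sort
Input: [99, 1, 23, 64, 29, 85, 16]
Sorted: [1, 16, 23, 29, 64, 85, 99]

16


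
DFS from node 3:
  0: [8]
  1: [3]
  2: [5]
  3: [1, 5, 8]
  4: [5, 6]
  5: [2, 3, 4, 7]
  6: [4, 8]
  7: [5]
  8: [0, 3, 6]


Visit 3, push [8, 5, 1]
Visit 1, push []
Visit 5, push [7, 4, 2]
Visit 2, push []
Visit 4, push [6]
Visit 6, push [8]
Visit 8, push [0]
Visit 0, push []
Visit 7, push []

DFS order: [3, 1, 5, 2, 4, 6, 8, 0, 7]


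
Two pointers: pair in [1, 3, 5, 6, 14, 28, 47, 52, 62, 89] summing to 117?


lo=0(1)+hi=9(89)=90
lo=1(3)+hi=9(89)=92
lo=2(5)+hi=9(89)=94
lo=3(6)+hi=9(89)=95
lo=4(14)+hi=9(89)=103
lo=5(28)+hi=9(89)=117

Yes: 28+89=117


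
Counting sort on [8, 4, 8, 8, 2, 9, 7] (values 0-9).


Input: [8, 4, 8, 8, 2, 9, 7]
Counts: [0, 0, 1, 0, 1, 0, 0, 1, 3, 1]

Sorted: [2, 4, 7, 8, 8, 8, 9]


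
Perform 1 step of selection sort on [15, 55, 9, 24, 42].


Initial: [15, 55, 9, 24, 42]
Step 1: min=9 at 2
  Swap: [9, 55, 15, 24, 42]

After 1 step: [9, 55, 15, 24, 42]


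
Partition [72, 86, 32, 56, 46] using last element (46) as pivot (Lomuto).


Pivot: 46
  32 <= 46: swap -> [32, 86, 72, 56, 46]
Place pivot at 1: [32, 46, 72, 56, 86]

Partitioned: [32, 46, 72, 56, 86]


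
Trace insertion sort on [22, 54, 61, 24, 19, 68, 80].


Initial: [22, 54, 61, 24, 19, 68, 80]
Insert 54: [22, 54, 61, 24, 19, 68, 80]
Insert 61: [22, 54, 61, 24, 19, 68, 80]
Insert 24: [22, 24, 54, 61, 19, 68, 80]
Insert 19: [19, 22, 24, 54, 61, 68, 80]
Insert 68: [19, 22, 24, 54, 61, 68, 80]
Insert 80: [19, 22, 24, 54, 61, 68, 80]

Sorted: [19, 22, 24, 54, 61, 68, 80]


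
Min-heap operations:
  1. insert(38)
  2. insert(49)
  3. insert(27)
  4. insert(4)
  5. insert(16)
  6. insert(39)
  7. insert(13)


insert(38) -> [38]
insert(49) -> [38, 49]
insert(27) -> [27, 49, 38]
insert(4) -> [4, 27, 38, 49]
insert(16) -> [4, 16, 38, 49, 27]
insert(39) -> [4, 16, 38, 49, 27, 39]
insert(13) -> [4, 16, 13, 49, 27, 39, 38]

Final heap: [4, 16, 13, 49, 27, 39, 38]


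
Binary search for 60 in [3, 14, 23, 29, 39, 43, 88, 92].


Step 1: lo=0, hi=7, mid=3, val=29
Step 2: lo=4, hi=7, mid=5, val=43
Step 3: lo=6, hi=7, mid=6, val=88

Not found


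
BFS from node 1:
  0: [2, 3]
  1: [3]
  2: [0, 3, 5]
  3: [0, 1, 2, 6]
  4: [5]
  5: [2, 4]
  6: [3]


Visit 1, enqueue [3]
Visit 3, enqueue [0, 2, 6]
Visit 0, enqueue []
Visit 2, enqueue [5]
Visit 6, enqueue []
Visit 5, enqueue [4]
Visit 4, enqueue []

BFS order: [1, 3, 0, 2, 6, 5, 4]


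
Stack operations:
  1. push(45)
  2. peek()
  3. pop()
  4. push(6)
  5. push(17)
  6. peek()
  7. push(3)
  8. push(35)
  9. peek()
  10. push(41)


push(45) -> [45]
peek()->45
pop()->45, []
push(6) -> [6]
push(17) -> [6, 17]
peek()->17
push(3) -> [6, 17, 3]
push(35) -> [6, 17, 3, 35]
peek()->35
push(41) -> [6, 17, 3, 35, 41]

Final stack: [6, 17, 3, 35, 41]


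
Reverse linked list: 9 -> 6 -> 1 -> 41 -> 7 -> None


Step 1: curr=9, set curr.next=prev(None) | reversed so far: 9
Step 2: curr=6, set curr.next=prev(9) | reversed so far: 6 -> 9
Step 3: curr=1, set curr.next=prev(6) | reversed so far: 1 -> 6 -> 9
Step 4: curr=41, set curr.next=prev(1) | reversed so far: 41 -> 1 -> 6 -> 9
Step 5: curr=7, set curr.next=prev(41) | reversed so far: 7 -> 41 -> 1 -> 6 -> 9

7 -> 41 -> 1 -> 6 -> 9 -> None


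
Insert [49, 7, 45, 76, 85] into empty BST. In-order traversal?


Insert 49: root
Insert 7: L from 49
Insert 45: L from 49 -> R from 7
Insert 76: R from 49
Insert 85: R from 49 -> R from 76

In-order: [7, 45, 49, 76, 85]


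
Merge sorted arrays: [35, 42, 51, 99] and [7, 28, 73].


Take 7 from B
Take 28 from B
Take 35 from A
Take 42 from A
Take 51 from A
Take 73 from B

Merged: [7, 28, 35, 42, 51, 73, 99]


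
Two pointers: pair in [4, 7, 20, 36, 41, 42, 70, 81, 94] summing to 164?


lo=0(4)+hi=8(94)=98
lo=1(7)+hi=8(94)=101
lo=2(20)+hi=8(94)=114
lo=3(36)+hi=8(94)=130
lo=4(41)+hi=8(94)=135
lo=5(42)+hi=8(94)=136
lo=6(70)+hi=8(94)=164

Yes: 70+94=164


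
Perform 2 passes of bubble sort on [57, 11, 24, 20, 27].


Initial: [57, 11, 24, 20, 27]
Pass 1: [11, 24, 20, 27, 57] (4 swaps)
Pass 2: [11, 20, 24, 27, 57] (1 swaps)

After 2 passes: [11, 20, 24, 27, 57]


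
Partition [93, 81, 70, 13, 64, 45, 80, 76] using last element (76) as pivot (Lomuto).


Pivot: 76
  70 <= 76: swap -> [70, 81, 93, 13, 64, 45, 80, 76]
  13 <= 76: swap -> [70, 13, 93, 81, 64, 45, 80, 76]
  64 <= 76: swap -> [70, 13, 64, 81, 93, 45, 80, 76]
  45 <= 76: swap -> [70, 13, 64, 45, 93, 81, 80, 76]
Place pivot at 4: [70, 13, 64, 45, 76, 81, 80, 93]

Partitioned: [70, 13, 64, 45, 76, 81, 80, 93]


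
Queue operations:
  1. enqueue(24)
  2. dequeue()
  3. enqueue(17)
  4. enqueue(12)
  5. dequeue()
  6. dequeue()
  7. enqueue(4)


enqueue(24) -> [24]
dequeue()->24, []
enqueue(17) -> [17]
enqueue(12) -> [17, 12]
dequeue()->17, [12]
dequeue()->12, []
enqueue(4) -> [4]

Final queue: [4]


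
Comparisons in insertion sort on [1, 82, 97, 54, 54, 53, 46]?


Algorithm: insertion sort
Input: [1, 82, 97, 54, 54, 53, 46]
Sorted: [1, 46, 53, 54, 54, 82, 97]

19


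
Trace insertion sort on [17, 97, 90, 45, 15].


Initial: [17, 97, 90, 45, 15]
Insert 97: [17, 97, 90, 45, 15]
Insert 90: [17, 90, 97, 45, 15]
Insert 45: [17, 45, 90, 97, 15]
Insert 15: [15, 17, 45, 90, 97]

Sorted: [15, 17, 45, 90, 97]


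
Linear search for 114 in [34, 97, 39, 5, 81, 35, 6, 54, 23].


i=0: 34!=114
i=1: 97!=114
i=2: 39!=114
i=3: 5!=114
i=4: 81!=114
i=5: 35!=114
i=6: 6!=114
i=7: 54!=114
i=8: 23!=114

Not found, 9 comps


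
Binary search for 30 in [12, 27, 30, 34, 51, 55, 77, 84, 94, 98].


Step 1: lo=0, hi=9, mid=4, val=51
Step 2: lo=0, hi=3, mid=1, val=27
Step 3: lo=2, hi=3, mid=2, val=30

Found at index 2


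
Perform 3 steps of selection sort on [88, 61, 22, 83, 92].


Initial: [88, 61, 22, 83, 92]
Step 1: min=22 at 2
  Swap: [22, 61, 88, 83, 92]
Step 2: min=61 at 1
  Swap: [22, 61, 88, 83, 92]
Step 3: min=83 at 3
  Swap: [22, 61, 83, 88, 92]

After 3 steps: [22, 61, 83, 88, 92]


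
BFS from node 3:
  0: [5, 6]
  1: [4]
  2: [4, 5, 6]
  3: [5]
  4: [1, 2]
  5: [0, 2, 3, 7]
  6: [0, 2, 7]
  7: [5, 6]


Visit 3, enqueue [5]
Visit 5, enqueue [0, 2, 7]
Visit 0, enqueue [6]
Visit 2, enqueue [4]
Visit 7, enqueue []
Visit 6, enqueue []
Visit 4, enqueue [1]
Visit 1, enqueue []

BFS order: [3, 5, 0, 2, 7, 6, 4, 1]


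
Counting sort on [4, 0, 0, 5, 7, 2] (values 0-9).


Input: [4, 0, 0, 5, 7, 2]
Counts: [2, 0, 1, 0, 1, 1, 0, 1, 0, 0]

Sorted: [0, 0, 2, 4, 5, 7]


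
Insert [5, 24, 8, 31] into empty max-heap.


Insert 5: [5]
Insert 24: [24, 5]
Insert 8: [24, 5, 8]
Insert 31: [31, 24, 8, 5]

Final heap: [31, 24, 8, 5]


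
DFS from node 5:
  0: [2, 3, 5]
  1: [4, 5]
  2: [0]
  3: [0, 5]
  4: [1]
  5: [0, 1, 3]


Visit 5, push [3, 1, 0]
Visit 0, push [3, 2]
Visit 2, push []
Visit 3, push []
Visit 1, push [4]
Visit 4, push []

DFS order: [5, 0, 2, 3, 1, 4]


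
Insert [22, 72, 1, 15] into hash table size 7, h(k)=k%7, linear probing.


Insert 22: h=1 -> slot 1
Insert 72: h=2 -> slot 2
Insert 1: h=1, 2 probes -> slot 3
Insert 15: h=1, 3 probes -> slot 4

Table: [None, 22, 72, 1, 15, None, None]


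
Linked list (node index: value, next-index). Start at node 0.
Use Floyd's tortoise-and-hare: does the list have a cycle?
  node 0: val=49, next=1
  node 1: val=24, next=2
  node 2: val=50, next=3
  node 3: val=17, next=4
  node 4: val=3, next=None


Floyd's tortoise (slow, +1) and hare (fast, +2):
  init: slow=0, fast=0
  step 1: slow=1, fast=2
  step 2: slow=2, fast=4
  step 3: fast -> None, no cycle

Cycle: no


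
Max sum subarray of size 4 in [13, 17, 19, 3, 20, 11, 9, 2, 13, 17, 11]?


[0:4]: 52
[1:5]: 59
[2:6]: 53
[3:7]: 43
[4:8]: 42
[5:9]: 35
[6:10]: 41
[7:11]: 43

Max: 59 at [1:5]


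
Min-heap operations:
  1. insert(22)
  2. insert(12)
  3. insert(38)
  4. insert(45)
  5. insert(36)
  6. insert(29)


insert(22) -> [22]
insert(12) -> [12, 22]
insert(38) -> [12, 22, 38]
insert(45) -> [12, 22, 38, 45]
insert(36) -> [12, 22, 38, 45, 36]
insert(29) -> [12, 22, 29, 45, 36, 38]

Final heap: [12, 22, 29, 45, 36, 38]


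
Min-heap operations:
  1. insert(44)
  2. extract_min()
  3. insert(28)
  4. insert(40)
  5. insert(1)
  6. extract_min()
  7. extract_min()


insert(44) -> [44]
extract_min()->44, []
insert(28) -> [28]
insert(40) -> [28, 40]
insert(1) -> [1, 40, 28]
extract_min()->1, [28, 40]
extract_min()->28, [40]

Final heap: [40]


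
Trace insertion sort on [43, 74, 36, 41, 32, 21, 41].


Initial: [43, 74, 36, 41, 32, 21, 41]
Insert 74: [43, 74, 36, 41, 32, 21, 41]
Insert 36: [36, 43, 74, 41, 32, 21, 41]
Insert 41: [36, 41, 43, 74, 32, 21, 41]
Insert 32: [32, 36, 41, 43, 74, 21, 41]
Insert 21: [21, 32, 36, 41, 43, 74, 41]
Insert 41: [21, 32, 36, 41, 41, 43, 74]

Sorted: [21, 32, 36, 41, 41, 43, 74]


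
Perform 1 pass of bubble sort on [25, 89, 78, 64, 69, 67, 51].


Initial: [25, 89, 78, 64, 69, 67, 51]
Pass 1: [25, 78, 64, 69, 67, 51, 89] (5 swaps)

After 1 pass: [25, 78, 64, 69, 67, 51, 89]


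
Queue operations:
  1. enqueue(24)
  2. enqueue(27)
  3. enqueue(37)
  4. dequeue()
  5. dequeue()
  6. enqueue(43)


enqueue(24) -> [24]
enqueue(27) -> [24, 27]
enqueue(37) -> [24, 27, 37]
dequeue()->24, [27, 37]
dequeue()->27, [37]
enqueue(43) -> [37, 43]

Final queue: [37, 43]


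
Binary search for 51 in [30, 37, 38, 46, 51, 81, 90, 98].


Step 1: lo=0, hi=7, mid=3, val=46
Step 2: lo=4, hi=7, mid=5, val=81
Step 3: lo=4, hi=4, mid=4, val=51

Found at index 4


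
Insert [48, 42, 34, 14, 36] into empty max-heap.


Insert 48: [48]
Insert 42: [48, 42]
Insert 34: [48, 42, 34]
Insert 14: [48, 42, 34, 14]
Insert 36: [48, 42, 34, 14, 36]

Final heap: [48, 42, 34, 14, 36]


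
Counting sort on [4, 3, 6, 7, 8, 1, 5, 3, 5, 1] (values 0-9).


Input: [4, 3, 6, 7, 8, 1, 5, 3, 5, 1]
Counts: [0, 2, 0, 2, 1, 2, 1, 1, 1, 0]

Sorted: [1, 1, 3, 3, 4, 5, 5, 6, 7, 8]


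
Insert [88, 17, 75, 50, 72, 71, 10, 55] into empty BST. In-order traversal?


Insert 88: root
Insert 17: L from 88
Insert 75: L from 88 -> R from 17
Insert 50: L from 88 -> R from 17 -> L from 75
Insert 72: L from 88 -> R from 17 -> L from 75 -> R from 50
Insert 71: L from 88 -> R from 17 -> L from 75 -> R from 50 -> L from 72
Insert 10: L from 88 -> L from 17
Insert 55: L from 88 -> R from 17 -> L from 75 -> R from 50 -> L from 72 -> L from 71

In-order: [10, 17, 50, 55, 71, 72, 75, 88]


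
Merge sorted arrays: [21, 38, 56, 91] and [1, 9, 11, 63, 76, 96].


Take 1 from B
Take 9 from B
Take 11 from B
Take 21 from A
Take 38 from A
Take 56 from A
Take 63 from B
Take 76 from B
Take 91 from A

Merged: [1, 9, 11, 21, 38, 56, 63, 76, 91, 96]


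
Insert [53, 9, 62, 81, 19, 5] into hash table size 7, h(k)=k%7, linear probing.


Insert 53: h=4 -> slot 4
Insert 9: h=2 -> slot 2
Insert 62: h=6 -> slot 6
Insert 81: h=4, 1 probes -> slot 5
Insert 19: h=5, 2 probes -> slot 0
Insert 5: h=5, 3 probes -> slot 1

Table: [19, 5, 9, None, 53, 81, 62]


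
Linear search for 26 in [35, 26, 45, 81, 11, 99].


i=0: 35!=26
i=1: 26==26 found!

Found at 1, 2 comps


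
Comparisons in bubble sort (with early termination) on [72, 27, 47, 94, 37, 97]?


Algorithm: bubble sort (with early termination)
Input: [72, 27, 47, 94, 37, 97]
Sorted: [27, 37, 47, 72, 94, 97]

14


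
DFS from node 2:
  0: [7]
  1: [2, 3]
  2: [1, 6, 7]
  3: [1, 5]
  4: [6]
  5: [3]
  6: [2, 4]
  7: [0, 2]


Visit 2, push [7, 6, 1]
Visit 1, push [3]
Visit 3, push [5]
Visit 5, push []
Visit 6, push [4]
Visit 4, push []
Visit 7, push [0]
Visit 0, push []

DFS order: [2, 1, 3, 5, 6, 4, 7, 0]


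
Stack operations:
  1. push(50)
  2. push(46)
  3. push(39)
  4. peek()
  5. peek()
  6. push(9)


push(50) -> [50]
push(46) -> [50, 46]
push(39) -> [50, 46, 39]
peek()->39
peek()->39
push(9) -> [50, 46, 39, 9]

Final stack: [50, 46, 39, 9]


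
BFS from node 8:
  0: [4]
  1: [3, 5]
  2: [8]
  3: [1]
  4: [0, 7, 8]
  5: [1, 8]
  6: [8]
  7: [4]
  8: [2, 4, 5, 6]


Visit 8, enqueue [2, 4, 5, 6]
Visit 2, enqueue []
Visit 4, enqueue [0, 7]
Visit 5, enqueue [1]
Visit 6, enqueue []
Visit 0, enqueue []
Visit 7, enqueue []
Visit 1, enqueue [3]
Visit 3, enqueue []

BFS order: [8, 2, 4, 5, 6, 0, 7, 1, 3]


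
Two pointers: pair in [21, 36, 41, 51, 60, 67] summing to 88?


lo=0(21)+hi=5(67)=88

Yes: 21+67=88


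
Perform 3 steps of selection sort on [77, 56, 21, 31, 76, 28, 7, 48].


Initial: [77, 56, 21, 31, 76, 28, 7, 48]
Step 1: min=7 at 6
  Swap: [7, 56, 21, 31, 76, 28, 77, 48]
Step 2: min=21 at 2
  Swap: [7, 21, 56, 31, 76, 28, 77, 48]
Step 3: min=28 at 5
  Swap: [7, 21, 28, 31, 76, 56, 77, 48]

After 3 steps: [7, 21, 28, 31, 76, 56, 77, 48]


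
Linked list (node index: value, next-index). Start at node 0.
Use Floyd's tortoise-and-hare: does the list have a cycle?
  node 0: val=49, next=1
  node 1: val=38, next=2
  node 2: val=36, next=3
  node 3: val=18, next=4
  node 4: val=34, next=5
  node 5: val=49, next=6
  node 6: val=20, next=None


Floyd's tortoise (slow, +1) and hare (fast, +2):
  init: slow=0, fast=0
  step 1: slow=1, fast=2
  step 2: slow=2, fast=4
  step 3: slow=3, fast=6
  step 4: fast -> None, no cycle

Cycle: no


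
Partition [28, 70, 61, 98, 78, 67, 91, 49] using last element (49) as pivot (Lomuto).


Pivot: 49
  28 <= 49: advance i (no swap)
Place pivot at 1: [28, 49, 61, 98, 78, 67, 91, 70]

Partitioned: [28, 49, 61, 98, 78, 67, 91, 70]


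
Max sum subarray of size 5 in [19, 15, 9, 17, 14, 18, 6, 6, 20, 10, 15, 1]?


[0:5]: 74
[1:6]: 73
[2:7]: 64
[3:8]: 61
[4:9]: 64
[5:10]: 60
[6:11]: 57
[7:12]: 52

Max: 74 at [0:5]


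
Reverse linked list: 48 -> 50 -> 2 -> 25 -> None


Step 1: curr=48, set curr.next=prev(None) | reversed so far: 48
Step 2: curr=50, set curr.next=prev(48) | reversed so far: 50 -> 48
Step 3: curr=2, set curr.next=prev(50) | reversed so far: 2 -> 50 -> 48
Step 4: curr=25, set curr.next=prev(2) | reversed so far: 25 -> 2 -> 50 -> 48

25 -> 2 -> 50 -> 48 -> None


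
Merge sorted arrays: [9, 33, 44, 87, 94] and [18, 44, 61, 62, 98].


Take 9 from A
Take 18 from B
Take 33 from A
Take 44 from A
Take 44 from B
Take 61 from B
Take 62 from B
Take 87 from A
Take 94 from A

Merged: [9, 18, 33, 44, 44, 61, 62, 87, 94, 98]


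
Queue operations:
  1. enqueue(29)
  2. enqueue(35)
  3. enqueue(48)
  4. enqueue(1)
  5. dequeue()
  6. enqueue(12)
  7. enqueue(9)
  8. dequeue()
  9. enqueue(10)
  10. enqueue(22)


enqueue(29) -> [29]
enqueue(35) -> [29, 35]
enqueue(48) -> [29, 35, 48]
enqueue(1) -> [29, 35, 48, 1]
dequeue()->29, [35, 48, 1]
enqueue(12) -> [35, 48, 1, 12]
enqueue(9) -> [35, 48, 1, 12, 9]
dequeue()->35, [48, 1, 12, 9]
enqueue(10) -> [48, 1, 12, 9, 10]
enqueue(22) -> [48, 1, 12, 9, 10, 22]

Final queue: [48, 1, 12, 9, 10, 22]


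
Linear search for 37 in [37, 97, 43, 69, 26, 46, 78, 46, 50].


i=0: 37==37 found!

Found at 0, 1 comps


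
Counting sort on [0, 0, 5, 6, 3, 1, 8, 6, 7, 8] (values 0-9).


Input: [0, 0, 5, 6, 3, 1, 8, 6, 7, 8]
Counts: [2, 1, 0, 1, 0, 1, 2, 1, 2, 0]

Sorted: [0, 0, 1, 3, 5, 6, 6, 7, 8, 8]


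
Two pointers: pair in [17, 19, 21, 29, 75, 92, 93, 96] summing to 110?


lo=0(17)+hi=7(96)=113
lo=0(17)+hi=6(93)=110

Yes: 17+93=110


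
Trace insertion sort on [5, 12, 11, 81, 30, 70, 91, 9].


Initial: [5, 12, 11, 81, 30, 70, 91, 9]
Insert 12: [5, 12, 11, 81, 30, 70, 91, 9]
Insert 11: [5, 11, 12, 81, 30, 70, 91, 9]
Insert 81: [5, 11, 12, 81, 30, 70, 91, 9]
Insert 30: [5, 11, 12, 30, 81, 70, 91, 9]
Insert 70: [5, 11, 12, 30, 70, 81, 91, 9]
Insert 91: [5, 11, 12, 30, 70, 81, 91, 9]
Insert 9: [5, 9, 11, 12, 30, 70, 81, 91]

Sorted: [5, 9, 11, 12, 30, 70, 81, 91]


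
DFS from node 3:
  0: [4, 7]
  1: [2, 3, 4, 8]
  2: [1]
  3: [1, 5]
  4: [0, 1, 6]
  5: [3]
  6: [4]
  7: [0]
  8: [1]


Visit 3, push [5, 1]
Visit 1, push [8, 4, 2]
Visit 2, push []
Visit 4, push [6, 0]
Visit 0, push [7]
Visit 7, push []
Visit 6, push []
Visit 8, push []
Visit 5, push []

DFS order: [3, 1, 2, 4, 0, 7, 6, 8, 5]


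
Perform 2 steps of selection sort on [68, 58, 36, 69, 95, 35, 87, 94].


Initial: [68, 58, 36, 69, 95, 35, 87, 94]
Step 1: min=35 at 5
  Swap: [35, 58, 36, 69, 95, 68, 87, 94]
Step 2: min=36 at 2
  Swap: [35, 36, 58, 69, 95, 68, 87, 94]

After 2 steps: [35, 36, 58, 69, 95, 68, 87, 94]


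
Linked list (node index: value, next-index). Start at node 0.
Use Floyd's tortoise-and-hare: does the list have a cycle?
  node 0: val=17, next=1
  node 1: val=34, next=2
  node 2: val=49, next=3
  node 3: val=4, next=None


Floyd's tortoise (slow, +1) and hare (fast, +2):
  init: slow=0, fast=0
  step 1: slow=1, fast=2
  step 2: fast 2->3->None, no cycle

Cycle: no


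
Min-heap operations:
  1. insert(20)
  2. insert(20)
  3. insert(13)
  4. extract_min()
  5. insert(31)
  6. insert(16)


insert(20) -> [20]
insert(20) -> [20, 20]
insert(13) -> [13, 20, 20]
extract_min()->13, [20, 20]
insert(31) -> [20, 20, 31]
insert(16) -> [16, 20, 31, 20]

Final heap: [16, 20, 31, 20]


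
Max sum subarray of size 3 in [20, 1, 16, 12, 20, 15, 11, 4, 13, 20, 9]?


[0:3]: 37
[1:4]: 29
[2:5]: 48
[3:6]: 47
[4:7]: 46
[5:8]: 30
[6:9]: 28
[7:10]: 37
[8:11]: 42

Max: 48 at [2:5]


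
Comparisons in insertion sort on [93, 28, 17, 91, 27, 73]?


Algorithm: insertion sort
Input: [93, 28, 17, 91, 27, 73]
Sorted: [17, 27, 28, 73, 91, 93]

12


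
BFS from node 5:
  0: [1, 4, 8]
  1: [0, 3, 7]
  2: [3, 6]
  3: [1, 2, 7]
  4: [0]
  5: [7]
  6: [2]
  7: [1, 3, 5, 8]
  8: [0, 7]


Visit 5, enqueue [7]
Visit 7, enqueue [1, 3, 8]
Visit 1, enqueue [0]
Visit 3, enqueue [2]
Visit 8, enqueue []
Visit 0, enqueue [4]
Visit 2, enqueue [6]
Visit 4, enqueue []
Visit 6, enqueue []

BFS order: [5, 7, 1, 3, 8, 0, 2, 4, 6]


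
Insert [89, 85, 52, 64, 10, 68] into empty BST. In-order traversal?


Insert 89: root
Insert 85: L from 89
Insert 52: L from 89 -> L from 85
Insert 64: L from 89 -> L from 85 -> R from 52
Insert 10: L from 89 -> L from 85 -> L from 52
Insert 68: L from 89 -> L from 85 -> R from 52 -> R from 64

In-order: [10, 52, 64, 68, 85, 89]


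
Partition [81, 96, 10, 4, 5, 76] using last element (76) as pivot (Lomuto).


Pivot: 76
  10 <= 76: swap -> [10, 96, 81, 4, 5, 76]
  4 <= 76: swap -> [10, 4, 81, 96, 5, 76]
  5 <= 76: swap -> [10, 4, 5, 96, 81, 76]
Place pivot at 3: [10, 4, 5, 76, 81, 96]

Partitioned: [10, 4, 5, 76, 81, 96]


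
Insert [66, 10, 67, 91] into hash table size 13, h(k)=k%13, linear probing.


Insert 66: h=1 -> slot 1
Insert 10: h=10 -> slot 10
Insert 67: h=2 -> slot 2
Insert 91: h=0 -> slot 0

Table: [91, 66, 67, None, None, None, None, None, None, None, 10, None, None]


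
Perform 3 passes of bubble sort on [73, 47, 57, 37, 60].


Initial: [73, 47, 57, 37, 60]
Pass 1: [47, 57, 37, 60, 73] (4 swaps)
Pass 2: [47, 37, 57, 60, 73] (1 swaps)
Pass 3: [37, 47, 57, 60, 73] (1 swaps)

After 3 passes: [37, 47, 57, 60, 73]


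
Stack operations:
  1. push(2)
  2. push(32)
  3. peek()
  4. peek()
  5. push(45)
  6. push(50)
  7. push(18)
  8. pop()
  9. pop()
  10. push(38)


push(2) -> [2]
push(32) -> [2, 32]
peek()->32
peek()->32
push(45) -> [2, 32, 45]
push(50) -> [2, 32, 45, 50]
push(18) -> [2, 32, 45, 50, 18]
pop()->18, [2, 32, 45, 50]
pop()->50, [2, 32, 45]
push(38) -> [2, 32, 45, 38]

Final stack: [2, 32, 45, 38]


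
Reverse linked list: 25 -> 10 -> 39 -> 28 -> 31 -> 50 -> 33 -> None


Step 1: curr=25, set curr.next=prev(None) | reversed so far: 25
Step 2: curr=10, set curr.next=prev(25) | reversed so far: 10 -> 25
Step 3: curr=39, set curr.next=prev(10) | reversed so far: 39 -> 10 -> 25
Step 4: curr=28, set curr.next=prev(39) | reversed so far: 28 -> 39 -> 10 -> 25
Step 5: curr=31, set curr.next=prev(28) | reversed so far: 31 -> 28 -> 39 -> 10 -> 25
Step 6: curr=50, set curr.next=prev(31) | reversed so far: 50 -> 31 -> 28 -> 39 -> 10 -> 25
Step 7: curr=33, set curr.next=prev(50) | reversed so far: 33 -> 50 -> 31 -> 28 -> 39 -> 10 -> 25

33 -> 50 -> 31 -> 28 -> 39 -> 10 -> 25 -> None


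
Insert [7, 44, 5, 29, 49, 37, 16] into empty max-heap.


Insert 7: [7]
Insert 44: [44, 7]
Insert 5: [44, 7, 5]
Insert 29: [44, 29, 5, 7]
Insert 49: [49, 44, 5, 7, 29]
Insert 37: [49, 44, 37, 7, 29, 5]
Insert 16: [49, 44, 37, 7, 29, 5, 16]

Final heap: [49, 44, 37, 7, 29, 5, 16]


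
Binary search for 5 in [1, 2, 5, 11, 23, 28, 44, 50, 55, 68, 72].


Step 1: lo=0, hi=10, mid=5, val=28
Step 2: lo=0, hi=4, mid=2, val=5

Found at index 2


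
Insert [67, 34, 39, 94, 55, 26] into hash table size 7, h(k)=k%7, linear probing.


Insert 67: h=4 -> slot 4
Insert 34: h=6 -> slot 6
Insert 39: h=4, 1 probes -> slot 5
Insert 94: h=3 -> slot 3
Insert 55: h=6, 1 probes -> slot 0
Insert 26: h=5, 3 probes -> slot 1

Table: [55, 26, None, 94, 67, 39, 34]


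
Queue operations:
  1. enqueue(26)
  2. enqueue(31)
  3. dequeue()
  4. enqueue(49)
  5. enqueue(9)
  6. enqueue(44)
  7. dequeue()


enqueue(26) -> [26]
enqueue(31) -> [26, 31]
dequeue()->26, [31]
enqueue(49) -> [31, 49]
enqueue(9) -> [31, 49, 9]
enqueue(44) -> [31, 49, 9, 44]
dequeue()->31, [49, 9, 44]

Final queue: [49, 9, 44]


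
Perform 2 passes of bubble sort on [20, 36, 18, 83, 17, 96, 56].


Initial: [20, 36, 18, 83, 17, 96, 56]
Pass 1: [20, 18, 36, 17, 83, 56, 96] (3 swaps)
Pass 2: [18, 20, 17, 36, 56, 83, 96] (3 swaps)

After 2 passes: [18, 20, 17, 36, 56, 83, 96]


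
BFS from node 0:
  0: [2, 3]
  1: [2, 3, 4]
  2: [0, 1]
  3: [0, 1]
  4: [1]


Visit 0, enqueue [2, 3]
Visit 2, enqueue [1]
Visit 3, enqueue []
Visit 1, enqueue [4]
Visit 4, enqueue []

BFS order: [0, 2, 3, 1, 4]


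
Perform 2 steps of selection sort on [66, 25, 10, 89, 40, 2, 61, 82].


Initial: [66, 25, 10, 89, 40, 2, 61, 82]
Step 1: min=2 at 5
  Swap: [2, 25, 10, 89, 40, 66, 61, 82]
Step 2: min=10 at 2
  Swap: [2, 10, 25, 89, 40, 66, 61, 82]

After 2 steps: [2, 10, 25, 89, 40, 66, 61, 82]


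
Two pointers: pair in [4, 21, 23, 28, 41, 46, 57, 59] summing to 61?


lo=0(4)+hi=7(59)=63
lo=0(4)+hi=6(57)=61

Yes: 4+57=61


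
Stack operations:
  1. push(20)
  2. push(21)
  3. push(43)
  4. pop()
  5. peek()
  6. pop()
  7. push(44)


push(20) -> [20]
push(21) -> [20, 21]
push(43) -> [20, 21, 43]
pop()->43, [20, 21]
peek()->21
pop()->21, [20]
push(44) -> [20, 44]

Final stack: [20, 44]


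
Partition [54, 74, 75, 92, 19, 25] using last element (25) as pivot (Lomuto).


Pivot: 25
  19 <= 25: swap -> [19, 74, 75, 92, 54, 25]
Place pivot at 1: [19, 25, 75, 92, 54, 74]

Partitioned: [19, 25, 75, 92, 54, 74]


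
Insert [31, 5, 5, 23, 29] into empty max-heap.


Insert 31: [31]
Insert 5: [31, 5]
Insert 5: [31, 5, 5]
Insert 23: [31, 23, 5, 5]
Insert 29: [31, 29, 5, 5, 23]

Final heap: [31, 29, 5, 5, 23]


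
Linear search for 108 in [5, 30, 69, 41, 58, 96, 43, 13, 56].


i=0: 5!=108
i=1: 30!=108
i=2: 69!=108
i=3: 41!=108
i=4: 58!=108
i=5: 96!=108
i=6: 43!=108
i=7: 13!=108
i=8: 56!=108

Not found, 9 comps


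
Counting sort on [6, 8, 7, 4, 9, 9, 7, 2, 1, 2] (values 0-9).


Input: [6, 8, 7, 4, 9, 9, 7, 2, 1, 2]
Counts: [0, 1, 2, 0, 1, 0, 1, 2, 1, 2]

Sorted: [1, 2, 2, 4, 6, 7, 7, 8, 9, 9]


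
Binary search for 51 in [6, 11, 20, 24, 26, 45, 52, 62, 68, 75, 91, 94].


Step 1: lo=0, hi=11, mid=5, val=45
Step 2: lo=6, hi=11, mid=8, val=68
Step 3: lo=6, hi=7, mid=6, val=52

Not found


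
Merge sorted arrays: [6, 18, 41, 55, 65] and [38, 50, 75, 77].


Take 6 from A
Take 18 from A
Take 38 from B
Take 41 from A
Take 50 from B
Take 55 from A
Take 65 from A

Merged: [6, 18, 38, 41, 50, 55, 65, 75, 77]


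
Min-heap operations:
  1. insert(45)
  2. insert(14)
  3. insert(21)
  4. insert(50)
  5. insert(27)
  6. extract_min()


insert(45) -> [45]
insert(14) -> [14, 45]
insert(21) -> [14, 45, 21]
insert(50) -> [14, 45, 21, 50]
insert(27) -> [14, 27, 21, 50, 45]
extract_min()->14, [21, 27, 45, 50]

Final heap: [21, 27, 45, 50]


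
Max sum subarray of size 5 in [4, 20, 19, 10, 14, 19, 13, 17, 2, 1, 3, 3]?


[0:5]: 67
[1:6]: 82
[2:7]: 75
[3:8]: 73
[4:9]: 65
[5:10]: 52
[6:11]: 36
[7:12]: 26

Max: 82 at [1:6]


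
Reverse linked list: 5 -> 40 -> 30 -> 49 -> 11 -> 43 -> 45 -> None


Step 1: curr=5, set curr.next=prev(None) | reversed so far: 5
Step 2: curr=40, set curr.next=prev(5) | reversed so far: 40 -> 5
Step 3: curr=30, set curr.next=prev(40) | reversed so far: 30 -> 40 -> 5
Step 4: curr=49, set curr.next=prev(30) | reversed so far: 49 -> 30 -> 40 -> 5
Step 5: curr=11, set curr.next=prev(49) | reversed so far: 11 -> 49 -> 30 -> 40 -> 5
Step 6: curr=43, set curr.next=prev(11) | reversed so far: 43 -> 11 -> 49 -> 30 -> 40 -> 5
Step 7: curr=45, set curr.next=prev(43) | reversed so far: 45 -> 43 -> 11 -> 49 -> 30 -> 40 -> 5

45 -> 43 -> 11 -> 49 -> 30 -> 40 -> 5 -> None


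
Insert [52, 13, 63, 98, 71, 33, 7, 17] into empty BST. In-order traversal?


Insert 52: root
Insert 13: L from 52
Insert 63: R from 52
Insert 98: R from 52 -> R from 63
Insert 71: R from 52 -> R from 63 -> L from 98
Insert 33: L from 52 -> R from 13
Insert 7: L from 52 -> L from 13
Insert 17: L from 52 -> R from 13 -> L from 33

In-order: [7, 13, 17, 33, 52, 63, 71, 98]


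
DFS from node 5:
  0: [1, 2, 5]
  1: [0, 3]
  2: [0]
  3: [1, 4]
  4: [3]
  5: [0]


Visit 5, push [0]
Visit 0, push [2, 1]
Visit 1, push [3]
Visit 3, push [4]
Visit 4, push []
Visit 2, push []

DFS order: [5, 0, 1, 3, 4, 2]


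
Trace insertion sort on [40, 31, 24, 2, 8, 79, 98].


Initial: [40, 31, 24, 2, 8, 79, 98]
Insert 31: [31, 40, 24, 2, 8, 79, 98]
Insert 24: [24, 31, 40, 2, 8, 79, 98]
Insert 2: [2, 24, 31, 40, 8, 79, 98]
Insert 8: [2, 8, 24, 31, 40, 79, 98]
Insert 79: [2, 8, 24, 31, 40, 79, 98]
Insert 98: [2, 8, 24, 31, 40, 79, 98]

Sorted: [2, 8, 24, 31, 40, 79, 98]


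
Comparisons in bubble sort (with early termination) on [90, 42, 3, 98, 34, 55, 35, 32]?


Algorithm: bubble sort (with early termination)
Input: [90, 42, 3, 98, 34, 55, 35, 32]
Sorted: [3, 32, 34, 35, 42, 55, 90, 98]

28


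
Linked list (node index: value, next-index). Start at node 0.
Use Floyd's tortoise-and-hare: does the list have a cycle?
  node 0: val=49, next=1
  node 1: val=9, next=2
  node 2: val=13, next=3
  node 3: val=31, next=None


Floyd's tortoise (slow, +1) and hare (fast, +2):
  init: slow=0, fast=0
  step 1: slow=1, fast=2
  step 2: fast 2->3->None, no cycle

Cycle: no


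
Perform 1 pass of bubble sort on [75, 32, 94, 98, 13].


Initial: [75, 32, 94, 98, 13]
Pass 1: [32, 75, 94, 13, 98] (2 swaps)

After 1 pass: [32, 75, 94, 13, 98]


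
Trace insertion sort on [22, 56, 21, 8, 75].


Initial: [22, 56, 21, 8, 75]
Insert 56: [22, 56, 21, 8, 75]
Insert 21: [21, 22, 56, 8, 75]
Insert 8: [8, 21, 22, 56, 75]
Insert 75: [8, 21, 22, 56, 75]

Sorted: [8, 21, 22, 56, 75]


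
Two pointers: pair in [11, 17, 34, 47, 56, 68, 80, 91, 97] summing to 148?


lo=0(11)+hi=8(97)=108
lo=1(17)+hi=8(97)=114
lo=2(34)+hi=8(97)=131
lo=3(47)+hi=8(97)=144
lo=4(56)+hi=8(97)=153
lo=4(56)+hi=7(91)=147
lo=5(68)+hi=7(91)=159
lo=5(68)+hi=6(80)=148

Yes: 68+80=148


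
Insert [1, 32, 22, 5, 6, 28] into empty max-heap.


Insert 1: [1]
Insert 32: [32, 1]
Insert 22: [32, 1, 22]
Insert 5: [32, 5, 22, 1]
Insert 6: [32, 6, 22, 1, 5]
Insert 28: [32, 6, 28, 1, 5, 22]

Final heap: [32, 6, 28, 1, 5, 22]


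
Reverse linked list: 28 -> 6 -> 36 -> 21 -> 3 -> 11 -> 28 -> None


Step 1: curr=28, set curr.next=prev(None) | reversed so far: 28
Step 2: curr=6, set curr.next=prev(28) | reversed so far: 6 -> 28
Step 3: curr=36, set curr.next=prev(6) | reversed so far: 36 -> 6 -> 28
Step 4: curr=21, set curr.next=prev(36) | reversed so far: 21 -> 36 -> 6 -> 28
Step 5: curr=3, set curr.next=prev(21) | reversed so far: 3 -> 21 -> 36 -> 6 -> 28
Step 6: curr=11, set curr.next=prev(3) | reversed so far: 11 -> 3 -> 21 -> 36 -> 6 -> 28
Step 7: curr=28, set curr.next=prev(11) | reversed so far: 28 -> 11 -> 3 -> 21 -> 36 -> 6 -> 28

28 -> 11 -> 3 -> 21 -> 36 -> 6 -> 28 -> None


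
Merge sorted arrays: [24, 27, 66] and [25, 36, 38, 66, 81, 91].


Take 24 from A
Take 25 from B
Take 27 from A
Take 36 from B
Take 38 from B
Take 66 from A

Merged: [24, 25, 27, 36, 38, 66, 66, 81, 91]


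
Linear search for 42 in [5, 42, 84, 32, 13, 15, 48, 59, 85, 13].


i=0: 5!=42
i=1: 42==42 found!

Found at 1, 2 comps


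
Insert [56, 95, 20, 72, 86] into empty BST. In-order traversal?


Insert 56: root
Insert 95: R from 56
Insert 20: L from 56
Insert 72: R from 56 -> L from 95
Insert 86: R from 56 -> L from 95 -> R from 72

In-order: [20, 56, 72, 86, 95]


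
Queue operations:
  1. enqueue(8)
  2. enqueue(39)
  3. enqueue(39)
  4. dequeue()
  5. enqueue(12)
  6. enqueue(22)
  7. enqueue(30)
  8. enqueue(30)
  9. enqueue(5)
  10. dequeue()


enqueue(8) -> [8]
enqueue(39) -> [8, 39]
enqueue(39) -> [8, 39, 39]
dequeue()->8, [39, 39]
enqueue(12) -> [39, 39, 12]
enqueue(22) -> [39, 39, 12, 22]
enqueue(30) -> [39, 39, 12, 22, 30]
enqueue(30) -> [39, 39, 12, 22, 30, 30]
enqueue(5) -> [39, 39, 12, 22, 30, 30, 5]
dequeue()->39, [39, 12, 22, 30, 30, 5]

Final queue: [39, 12, 22, 30, 30, 5]


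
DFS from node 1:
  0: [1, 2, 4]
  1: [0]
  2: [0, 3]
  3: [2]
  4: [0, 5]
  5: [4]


Visit 1, push [0]
Visit 0, push [4, 2]
Visit 2, push [3]
Visit 3, push []
Visit 4, push [5]
Visit 5, push []

DFS order: [1, 0, 2, 3, 4, 5]


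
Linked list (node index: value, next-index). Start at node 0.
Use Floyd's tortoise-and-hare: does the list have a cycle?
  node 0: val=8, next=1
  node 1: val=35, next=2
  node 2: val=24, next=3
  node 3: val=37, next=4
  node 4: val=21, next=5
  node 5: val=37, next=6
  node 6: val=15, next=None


Floyd's tortoise (slow, +1) and hare (fast, +2):
  init: slow=0, fast=0
  step 1: slow=1, fast=2
  step 2: slow=2, fast=4
  step 3: slow=3, fast=6
  step 4: fast -> None, no cycle

Cycle: no


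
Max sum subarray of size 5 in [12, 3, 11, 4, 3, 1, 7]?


[0:5]: 33
[1:6]: 22
[2:7]: 26

Max: 33 at [0:5]


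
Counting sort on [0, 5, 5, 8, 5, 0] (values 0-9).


Input: [0, 5, 5, 8, 5, 0]
Counts: [2, 0, 0, 0, 0, 3, 0, 0, 1, 0]

Sorted: [0, 0, 5, 5, 5, 8]


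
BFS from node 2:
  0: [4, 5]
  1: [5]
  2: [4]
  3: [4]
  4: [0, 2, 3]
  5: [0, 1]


Visit 2, enqueue [4]
Visit 4, enqueue [0, 3]
Visit 0, enqueue [5]
Visit 3, enqueue []
Visit 5, enqueue [1]
Visit 1, enqueue []

BFS order: [2, 4, 0, 3, 5, 1]


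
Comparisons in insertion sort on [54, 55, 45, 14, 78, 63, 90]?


Algorithm: insertion sort
Input: [54, 55, 45, 14, 78, 63, 90]
Sorted: [14, 45, 54, 55, 63, 78, 90]

10


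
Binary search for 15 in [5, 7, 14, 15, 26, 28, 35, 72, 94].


Step 1: lo=0, hi=8, mid=4, val=26
Step 2: lo=0, hi=3, mid=1, val=7
Step 3: lo=2, hi=3, mid=2, val=14
Step 4: lo=3, hi=3, mid=3, val=15

Found at index 3


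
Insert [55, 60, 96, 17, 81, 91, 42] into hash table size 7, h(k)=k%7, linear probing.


Insert 55: h=6 -> slot 6
Insert 60: h=4 -> slot 4
Insert 96: h=5 -> slot 5
Insert 17: h=3 -> slot 3
Insert 81: h=4, 3 probes -> slot 0
Insert 91: h=0, 1 probes -> slot 1
Insert 42: h=0, 2 probes -> slot 2

Table: [81, 91, 42, 17, 60, 96, 55]


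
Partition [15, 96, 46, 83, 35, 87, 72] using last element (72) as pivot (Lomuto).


Pivot: 72
  15 <= 72: advance i (no swap)
  46 <= 72: swap -> [15, 46, 96, 83, 35, 87, 72]
  35 <= 72: swap -> [15, 46, 35, 83, 96, 87, 72]
Place pivot at 3: [15, 46, 35, 72, 96, 87, 83]

Partitioned: [15, 46, 35, 72, 96, 87, 83]
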